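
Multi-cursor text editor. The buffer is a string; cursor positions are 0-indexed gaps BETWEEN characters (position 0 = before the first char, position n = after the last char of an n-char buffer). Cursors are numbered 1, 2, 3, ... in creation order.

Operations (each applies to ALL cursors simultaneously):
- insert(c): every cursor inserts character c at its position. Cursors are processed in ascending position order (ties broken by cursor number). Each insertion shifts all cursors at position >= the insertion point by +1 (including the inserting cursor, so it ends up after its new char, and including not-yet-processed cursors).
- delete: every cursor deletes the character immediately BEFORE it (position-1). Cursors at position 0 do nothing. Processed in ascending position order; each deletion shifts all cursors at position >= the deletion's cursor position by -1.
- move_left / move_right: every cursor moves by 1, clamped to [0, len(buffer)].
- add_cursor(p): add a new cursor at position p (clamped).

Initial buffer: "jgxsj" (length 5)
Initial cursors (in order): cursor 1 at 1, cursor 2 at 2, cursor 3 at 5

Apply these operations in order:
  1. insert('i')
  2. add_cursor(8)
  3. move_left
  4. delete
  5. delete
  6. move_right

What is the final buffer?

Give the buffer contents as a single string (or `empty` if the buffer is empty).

Answer: i

Derivation:
After op 1 (insert('i')): buffer="jigixsji" (len 8), cursors c1@2 c2@4 c3@8, authorship .1.2...3
After op 2 (add_cursor(8)): buffer="jigixsji" (len 8), cursors c1@2 c2@4 c3@8 c4@8, authorship .1.2...3
After op 3 (move_left): buffer="jigixsji" (len 8), cursors c1@1 c2@3 c3@7 c4@7, authorship .1.2...3
After op 4 (delete): buffer="iixi" (len 4), cursors c1@0 c2@1 c3@3 c4@3, authorship 12.3
After op 5 (delete): buffer="i" (len 1), cursors c1@0 c2@0 c3@0 c4@0, authorship 3
After op 6 (move_right): buffer="i" (len 1), cursors c1@1 c2@1 c3@1 c4@1, authorship 3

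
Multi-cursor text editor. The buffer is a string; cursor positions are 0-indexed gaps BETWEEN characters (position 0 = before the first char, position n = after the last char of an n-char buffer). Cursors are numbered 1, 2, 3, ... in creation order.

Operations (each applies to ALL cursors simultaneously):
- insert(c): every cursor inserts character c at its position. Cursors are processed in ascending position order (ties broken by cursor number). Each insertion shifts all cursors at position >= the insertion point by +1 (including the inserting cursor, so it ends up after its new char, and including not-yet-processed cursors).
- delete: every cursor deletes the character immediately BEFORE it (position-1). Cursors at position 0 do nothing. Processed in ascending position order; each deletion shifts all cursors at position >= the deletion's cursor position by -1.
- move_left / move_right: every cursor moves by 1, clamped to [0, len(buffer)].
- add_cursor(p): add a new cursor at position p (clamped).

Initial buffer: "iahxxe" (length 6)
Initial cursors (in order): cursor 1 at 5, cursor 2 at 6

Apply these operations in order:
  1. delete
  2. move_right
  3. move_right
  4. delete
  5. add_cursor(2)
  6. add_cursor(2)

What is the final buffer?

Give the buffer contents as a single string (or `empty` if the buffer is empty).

After op 1 (delete): buffer="iahx" (len 4), cursors c1@4 c2@4, authorship ....
After op 2 (move_right): buffer="iahx" (len 4), cursors c1@4 c2@4, authorship ....
After op 3 (move_right): buffer="iahx" (len 4), cursors c1@4 c2@4, authorship ....
After op 4 (delete): buffer="ia" (len 2), cursors c1@2 c2@2, authorship ..
After op 5 (add_cursor(2)): buffer="ia" (len 2), cursors c1@2 c2@2 c3@2, authorship ..
After op 6 (add_cursor(2)): buffer="ia" (len 2), cursors c1@2 c2@2 c3@2 c4@2, authorship ..

Answer: ia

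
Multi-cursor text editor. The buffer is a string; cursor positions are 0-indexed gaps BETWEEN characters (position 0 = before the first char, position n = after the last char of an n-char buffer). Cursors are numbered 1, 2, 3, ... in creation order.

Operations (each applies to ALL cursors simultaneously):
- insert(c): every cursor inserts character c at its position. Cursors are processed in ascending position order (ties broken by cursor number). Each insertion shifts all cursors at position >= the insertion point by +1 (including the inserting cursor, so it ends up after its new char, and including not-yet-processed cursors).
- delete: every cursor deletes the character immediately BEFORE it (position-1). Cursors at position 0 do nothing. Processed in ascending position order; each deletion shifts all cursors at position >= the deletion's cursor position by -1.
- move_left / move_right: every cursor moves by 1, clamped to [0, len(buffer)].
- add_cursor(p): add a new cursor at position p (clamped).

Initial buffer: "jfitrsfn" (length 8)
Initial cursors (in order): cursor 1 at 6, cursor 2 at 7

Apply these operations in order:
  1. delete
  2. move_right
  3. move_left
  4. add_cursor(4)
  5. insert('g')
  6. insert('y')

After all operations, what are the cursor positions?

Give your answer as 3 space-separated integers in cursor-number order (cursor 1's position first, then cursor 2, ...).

Answer: 11 11 6

Derivation:
After op 1 (delete): buffer="jfitrn" (len 6), cursors c1@5 c2@5, authorship ......
After op 2 (move_right): buffer="jfitrn" (len 6), cursors c1@6 c2@6, authorship ......
After op 3 (move_left): buffer="jfitrn" (len 6), cursors c1@5 c2@5, authorship ......
After op 4 (add_cursor(4)): buffer="jfitrn" (len 6), cursors c3@4 c1@5 c2@5, authorship ......
After op 5 (insert('g')): buffer="jfitgrggn" (len 9), cursors c3@5 c1@8 c2@8, authorship ....3.12.
After op 6 (insert('y')): buffer="jfitgyrggyyn" (len 12), cursors c3@6 c1@11 c2@11, authorship ....33.1212.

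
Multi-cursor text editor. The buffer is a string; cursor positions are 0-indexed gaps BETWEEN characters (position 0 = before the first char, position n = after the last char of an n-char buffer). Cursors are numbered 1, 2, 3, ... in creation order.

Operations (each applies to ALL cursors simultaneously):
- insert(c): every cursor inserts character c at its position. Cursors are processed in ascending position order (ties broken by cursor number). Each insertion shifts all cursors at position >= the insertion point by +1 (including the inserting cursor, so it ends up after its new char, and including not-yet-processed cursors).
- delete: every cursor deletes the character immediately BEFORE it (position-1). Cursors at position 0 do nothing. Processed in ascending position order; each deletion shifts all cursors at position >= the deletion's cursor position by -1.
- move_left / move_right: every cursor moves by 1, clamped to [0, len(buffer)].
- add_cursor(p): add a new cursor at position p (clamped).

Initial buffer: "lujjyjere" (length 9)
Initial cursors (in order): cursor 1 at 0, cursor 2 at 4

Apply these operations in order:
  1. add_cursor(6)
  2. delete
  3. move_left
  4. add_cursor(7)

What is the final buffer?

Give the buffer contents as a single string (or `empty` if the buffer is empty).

Answer: lujyere

Derivation:
After op 1 (add_cursor(6)): buffer="lujjyjere" (len 9), cursors c1@0 c2@4 c3@6, authorship .........
After op 2 (delete): buffer="lujyere" (len 7), cursors c1@0 c2@3 c3@4, authorship .......
After op 3 (move_left): buffer="lujyere" (len 7), cursors c1@0 c2@2 c3@3, authorship .......
After op 4 (add_cursor(7)): buffer="lujyere" (len 7), cursors c1@0 c2@2 c3@3 c4@7, authorship .......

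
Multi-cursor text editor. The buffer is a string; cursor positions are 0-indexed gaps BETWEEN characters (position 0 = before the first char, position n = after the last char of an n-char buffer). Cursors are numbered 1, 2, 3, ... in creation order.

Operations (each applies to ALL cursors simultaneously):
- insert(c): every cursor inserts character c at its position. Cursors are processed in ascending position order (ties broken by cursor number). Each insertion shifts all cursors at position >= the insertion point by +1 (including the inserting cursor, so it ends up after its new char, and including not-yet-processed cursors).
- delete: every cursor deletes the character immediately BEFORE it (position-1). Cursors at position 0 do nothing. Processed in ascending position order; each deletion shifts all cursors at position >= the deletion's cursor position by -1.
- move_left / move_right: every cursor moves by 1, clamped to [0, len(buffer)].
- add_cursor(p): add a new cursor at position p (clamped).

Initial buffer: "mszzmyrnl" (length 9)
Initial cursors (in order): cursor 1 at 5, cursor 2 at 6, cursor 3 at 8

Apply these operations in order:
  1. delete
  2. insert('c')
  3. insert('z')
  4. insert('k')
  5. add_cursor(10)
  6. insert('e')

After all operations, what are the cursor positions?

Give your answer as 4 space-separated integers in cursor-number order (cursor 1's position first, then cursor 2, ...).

After op 1 (delete): buffer="mszzrl" (len 6), cursors c1@4 c2@4 c3@5, authorship ......
After op 2 (insert('c')): buffer="mszzccrcl" (len 9), cursors c1@6 c2@6 c3@8, authorship ....12.3.
After op 3 (insert('z')): buffer="mszzcczzrczl" (len 12), cursors c1@8 c2@8 c3@11, authorship ....1212.33.
After op 4 (insert('k')): buffer="mszzcczzkkrczkl" (len 15), cursors c1@10 c2@10 c3@14, authorship ....121212.333.
After op 5 (add_cursor(10)): buffer="mszzcczzkkrczkl" (len 15), cursors c1@10 c2@10 c4@10 c3@14, authorship ....121212.333.
After op 6 (insert('e')): buffer="mszzcczzkkeeerczkel" (len 19), cursors c1@13 c2@13 c4@13 c3@18, authorship ....121212124.3333.

Answer: 13 13 18 13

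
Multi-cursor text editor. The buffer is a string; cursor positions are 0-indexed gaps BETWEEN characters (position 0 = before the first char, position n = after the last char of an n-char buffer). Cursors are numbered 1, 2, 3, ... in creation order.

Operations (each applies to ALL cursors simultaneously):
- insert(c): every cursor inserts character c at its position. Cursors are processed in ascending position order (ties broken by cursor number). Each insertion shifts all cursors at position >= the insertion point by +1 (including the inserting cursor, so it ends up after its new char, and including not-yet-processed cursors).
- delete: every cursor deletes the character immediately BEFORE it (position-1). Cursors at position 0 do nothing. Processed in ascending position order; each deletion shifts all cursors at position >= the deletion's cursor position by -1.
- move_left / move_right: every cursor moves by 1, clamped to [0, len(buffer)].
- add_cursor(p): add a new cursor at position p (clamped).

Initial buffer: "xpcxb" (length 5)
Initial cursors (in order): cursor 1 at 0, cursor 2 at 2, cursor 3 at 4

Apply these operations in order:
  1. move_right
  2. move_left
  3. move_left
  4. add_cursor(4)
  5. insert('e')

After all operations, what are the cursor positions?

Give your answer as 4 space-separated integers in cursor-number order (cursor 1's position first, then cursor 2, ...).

After op 1 (move_right): buffer="xpcxb" (len 5), cursors c1@1 c2@3 c3@5, authorship .....
After op 2 (move_left): buffer="xpcxb" (len 5), cursors c1@0 c2@2 c3@4, authorship .....
After op 3 (move_left): buffer="xpcxb" (len 5), cursors c1@0 c2@1 c3@3, authorship .....
After op 4 (add_cursor(4)): buffer="xpcxb" (len 5), cursors c1@0 c2@1 c3@3 c4@4, authorship .....
After op 5 (insert('e')): buffer="exepcexeb" (len 9), cursors c1@1 c2@3 c3@6 c4@8, authorship 1.2..3.4.

Answer: 1 3 6 8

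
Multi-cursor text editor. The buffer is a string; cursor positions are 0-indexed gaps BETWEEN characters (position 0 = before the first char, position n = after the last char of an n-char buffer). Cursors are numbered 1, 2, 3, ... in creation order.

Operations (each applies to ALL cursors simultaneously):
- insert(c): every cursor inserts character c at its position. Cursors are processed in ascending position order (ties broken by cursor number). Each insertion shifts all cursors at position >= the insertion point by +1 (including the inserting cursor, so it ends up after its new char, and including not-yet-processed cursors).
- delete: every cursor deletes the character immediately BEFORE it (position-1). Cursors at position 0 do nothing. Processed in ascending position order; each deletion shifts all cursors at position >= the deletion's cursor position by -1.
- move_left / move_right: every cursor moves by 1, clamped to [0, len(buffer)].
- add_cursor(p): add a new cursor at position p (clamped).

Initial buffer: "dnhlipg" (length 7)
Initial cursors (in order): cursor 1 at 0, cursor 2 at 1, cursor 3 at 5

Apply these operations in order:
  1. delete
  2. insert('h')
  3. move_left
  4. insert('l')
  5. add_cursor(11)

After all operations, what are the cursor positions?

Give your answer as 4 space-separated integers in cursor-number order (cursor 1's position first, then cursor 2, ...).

After op 1 (delete): buffer="nhlpg" (len 5), cursors c1@0 c2@0 c3@3, authorship .....
After op 2 (insert('h')): buffer="hhnhlhpg" (len 8), cursors c1@2 c2@2 c3@6, authorship 12...3..
After op 3 (move_left): buffer="hhnhlhpg" (len 8), cursors c1@1 c2@1 c3@5, authorship 12...3..
After op 4 (insert('l')): buffer="hllhnhllhpg" (len 11), cursors c1@3 c2@3 c3@8, authorship 1122...33..
After op 5 (add_cursor(11)): buffer="hllhnhllhpg" (len 11), cursors c1@3 c2@3 c3@8 c4@11, authorship 1122...33..

Answer: 3 3 8 11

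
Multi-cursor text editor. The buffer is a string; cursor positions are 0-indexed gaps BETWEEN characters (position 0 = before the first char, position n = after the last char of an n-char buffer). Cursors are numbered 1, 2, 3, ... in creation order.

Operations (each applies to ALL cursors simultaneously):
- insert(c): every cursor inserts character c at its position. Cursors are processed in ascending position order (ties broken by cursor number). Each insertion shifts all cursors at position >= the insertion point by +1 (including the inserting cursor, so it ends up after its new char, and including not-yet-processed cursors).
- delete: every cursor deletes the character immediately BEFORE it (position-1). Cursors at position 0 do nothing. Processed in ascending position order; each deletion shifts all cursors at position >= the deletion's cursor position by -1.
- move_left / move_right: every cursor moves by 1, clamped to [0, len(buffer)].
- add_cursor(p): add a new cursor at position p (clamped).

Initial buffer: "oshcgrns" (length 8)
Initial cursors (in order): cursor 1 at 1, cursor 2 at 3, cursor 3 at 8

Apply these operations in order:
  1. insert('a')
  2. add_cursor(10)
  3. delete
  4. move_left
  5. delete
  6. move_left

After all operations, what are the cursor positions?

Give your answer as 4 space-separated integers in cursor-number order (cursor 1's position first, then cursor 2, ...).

After op 1 (insert('a')): buffer="oashacgrnsa" (len 11), cursors c1@2 c2@5 c3@11, authorship .1..2.....3
After op 2 (add_cursor(10)): buffer="oashacgrnsa" (len 11), cursors c1@2 c2@5 c4@10 c3@11, authorship .1..2.....3
After op 3 (delete): buffer="oshcgrn" (len 7), cursors c1@1 c2@3 c3@7 c4@7, authorship .......
After op 4 (move_left): buffer="oshcgrn" (len 7), cursors c1@0 c2@2 c3@6 c4@6, authorship .......
After op 5 (delete): buffer="ohcn" (len 4), cursors c1@0 c2@1 c3@3 c4@3, authorship ....
After op 6 (move_left): buffer="ohcn" (len 4), cursors c1@0 c2@0 c3@2 c4@2, authorship ....

Answer: 0 0 2 2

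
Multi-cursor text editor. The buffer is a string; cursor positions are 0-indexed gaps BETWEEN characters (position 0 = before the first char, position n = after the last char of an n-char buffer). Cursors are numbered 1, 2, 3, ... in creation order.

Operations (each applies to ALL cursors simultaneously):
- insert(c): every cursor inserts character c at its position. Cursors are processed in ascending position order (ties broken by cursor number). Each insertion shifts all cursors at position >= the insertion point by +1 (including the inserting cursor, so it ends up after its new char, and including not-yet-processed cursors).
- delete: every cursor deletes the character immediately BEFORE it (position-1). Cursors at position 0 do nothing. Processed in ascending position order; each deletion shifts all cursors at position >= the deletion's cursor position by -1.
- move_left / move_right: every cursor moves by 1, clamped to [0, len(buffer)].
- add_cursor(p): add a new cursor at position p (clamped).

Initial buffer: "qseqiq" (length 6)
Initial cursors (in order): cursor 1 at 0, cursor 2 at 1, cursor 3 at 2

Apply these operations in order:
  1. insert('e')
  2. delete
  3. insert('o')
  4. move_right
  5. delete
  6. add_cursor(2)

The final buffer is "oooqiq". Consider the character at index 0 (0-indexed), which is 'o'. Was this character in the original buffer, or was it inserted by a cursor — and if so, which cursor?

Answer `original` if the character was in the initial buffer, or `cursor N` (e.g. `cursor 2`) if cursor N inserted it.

Answer: cursor 1

Derivation:
After op 1 (insert('e')): buffer="eqeseeqiq" (len 9), cursors c1@1 c2@3 c3@5, authorship 1.2.3....
After op 2 (delete): buffer="qseqiq" (len 6), cursors c1@0 c2@1 c3@2, authorship ......
After op 3 (insert('o')): buffer="oqosoeqiq" (len 9), cursors c1@1 c2@3 c3@5, authorship 1.2.3....
After op 4 (move_right): buffer="oqosoeqiq" (len 9), cursors c1@2 c2@4 c3@6, authorship 1.2.3....
After op 5 (delete): buffer="oooqiq" (len 6), cursors c1@1 c2@2 c3@3, authorship 123...
After op 6 (add_cursor(2)): buffer="oooqiq" (len 6), cursors c1@1 c2@2 c4@2 c3@3, authorship 123...
Authorship (.=original, N=cursor N): 1 2 3 . . .
Index 0: author = 1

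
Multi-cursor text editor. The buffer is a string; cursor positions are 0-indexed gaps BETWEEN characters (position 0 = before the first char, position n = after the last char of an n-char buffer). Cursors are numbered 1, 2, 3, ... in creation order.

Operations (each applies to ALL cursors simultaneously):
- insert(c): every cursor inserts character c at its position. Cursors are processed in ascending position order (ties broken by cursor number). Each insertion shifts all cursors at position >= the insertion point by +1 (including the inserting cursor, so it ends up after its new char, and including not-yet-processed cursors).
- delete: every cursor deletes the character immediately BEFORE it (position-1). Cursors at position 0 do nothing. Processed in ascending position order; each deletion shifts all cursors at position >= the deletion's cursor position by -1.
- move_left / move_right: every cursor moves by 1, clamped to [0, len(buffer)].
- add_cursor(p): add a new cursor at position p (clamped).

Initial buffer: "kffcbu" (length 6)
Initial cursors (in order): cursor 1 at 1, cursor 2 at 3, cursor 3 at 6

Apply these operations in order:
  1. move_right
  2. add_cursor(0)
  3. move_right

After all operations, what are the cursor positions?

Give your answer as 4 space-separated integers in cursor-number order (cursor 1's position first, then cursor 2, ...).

After op 1 (move_right): buffer="kffcbu" (len 6), cursors c1@2 c2@4 c3@6, authorship ......
After op 2 (add_cursor(0)): buffer="kffcbu" (len 6), cursors c4@0 c1@2 c2@4 c3@6, authorship ......
After op 3 (move_right): buffer="kffcbu" (len 6), cursors c4@1 c1@3 c2@5 c3@6, authorship ......

Answer: 3 5 6 1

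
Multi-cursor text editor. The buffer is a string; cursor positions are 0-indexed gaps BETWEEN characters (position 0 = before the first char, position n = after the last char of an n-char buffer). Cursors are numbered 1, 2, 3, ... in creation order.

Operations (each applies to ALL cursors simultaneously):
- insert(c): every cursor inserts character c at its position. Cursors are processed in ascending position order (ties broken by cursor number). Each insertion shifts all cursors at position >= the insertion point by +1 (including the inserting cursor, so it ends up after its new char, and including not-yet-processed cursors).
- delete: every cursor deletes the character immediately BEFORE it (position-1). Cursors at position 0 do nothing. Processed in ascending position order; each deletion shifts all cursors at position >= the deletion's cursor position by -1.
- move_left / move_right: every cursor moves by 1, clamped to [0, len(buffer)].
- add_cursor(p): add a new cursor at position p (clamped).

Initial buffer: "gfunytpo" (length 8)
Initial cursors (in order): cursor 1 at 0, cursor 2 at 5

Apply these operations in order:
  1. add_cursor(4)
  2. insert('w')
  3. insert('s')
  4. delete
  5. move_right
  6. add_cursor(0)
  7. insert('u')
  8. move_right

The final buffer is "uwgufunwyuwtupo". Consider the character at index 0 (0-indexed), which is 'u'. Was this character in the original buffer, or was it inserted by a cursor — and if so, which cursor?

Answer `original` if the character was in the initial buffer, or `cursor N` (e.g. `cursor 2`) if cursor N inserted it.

After op 1 (add_cursor(4)): buffer="gfunytpo" (len 8), cursors c1@0 c3@4 c2@5, authorship ........
After op 2 (insert('w')): buffer="wgfunwywtpo" (len 11), cursors c1@1 c3@6 c2@8, authorship 1....3.2...
After op 3 (insert('s')): buffer="wsgfunwsywstpo" (len 14), cursors c1@2 c3@8 c2@11, authorship 11....33.22...
After op 4 (delete): buffer="wgfunwywtpo" (len 11), cursors c1@1 c3@6 c2@8, authorship 1....3.2...
After op 5 (move_right): buffer="wgfunwywtpo" (len 11), cursors c1@2 c3@7 c2@9, authorship 1....3.2...
After op 6 (add_cursor(0)): buffer="wgfunwywtpo" (len 11), cursors c4@0 c1@2 c3@7 c2@9, authorship 1....3.2...
After op 7 (insert('u')): buffer="uwgufunwyuwtupo" (len 15), cursors c4@1 c1@4 c3@10 c2@13, authorship 41.1...3.32.2..
After op 8 (move_right): buffer="uwgufunwyuwtupo" (len 15), cursors c4@2 c1@5 c3@11 c2@14, authorship 41.1...3.32.2..
Authorship (.=original, N=cursor N): 4 1 . 1 . . . 3 . 3 2 . 2 . .
Index 0: author = 4

Answer: cursor 4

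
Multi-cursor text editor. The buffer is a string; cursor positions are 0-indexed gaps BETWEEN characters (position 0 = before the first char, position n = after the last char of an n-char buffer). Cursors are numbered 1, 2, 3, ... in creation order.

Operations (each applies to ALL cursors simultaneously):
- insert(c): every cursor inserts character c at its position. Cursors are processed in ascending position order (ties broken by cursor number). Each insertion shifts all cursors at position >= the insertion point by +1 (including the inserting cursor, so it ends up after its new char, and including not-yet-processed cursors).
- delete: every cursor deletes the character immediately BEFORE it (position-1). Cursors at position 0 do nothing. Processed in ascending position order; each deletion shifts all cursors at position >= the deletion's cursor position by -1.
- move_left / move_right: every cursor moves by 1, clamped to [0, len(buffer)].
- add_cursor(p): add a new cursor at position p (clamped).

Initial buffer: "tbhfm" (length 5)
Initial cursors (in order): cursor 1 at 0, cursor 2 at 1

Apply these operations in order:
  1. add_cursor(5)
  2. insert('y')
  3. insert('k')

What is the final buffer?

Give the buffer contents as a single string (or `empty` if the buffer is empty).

After op 1 (add_cursor(5)): buffer="tbhfm" (len 5), cursors c1@0 c2@1 c3@5, authorship .....
After op 2 (insert('y')): buffer="ytybhfmy" (len 8), cursors c1@1 c2@3 c3@8, authorship 1.2....3
After op 3 (insert('k')): buffer="yktykbhfmyk" (len 11), cursors c1@2 c2@5 c3@11, authorship 11.22....33

Answer: yktykbhfmyk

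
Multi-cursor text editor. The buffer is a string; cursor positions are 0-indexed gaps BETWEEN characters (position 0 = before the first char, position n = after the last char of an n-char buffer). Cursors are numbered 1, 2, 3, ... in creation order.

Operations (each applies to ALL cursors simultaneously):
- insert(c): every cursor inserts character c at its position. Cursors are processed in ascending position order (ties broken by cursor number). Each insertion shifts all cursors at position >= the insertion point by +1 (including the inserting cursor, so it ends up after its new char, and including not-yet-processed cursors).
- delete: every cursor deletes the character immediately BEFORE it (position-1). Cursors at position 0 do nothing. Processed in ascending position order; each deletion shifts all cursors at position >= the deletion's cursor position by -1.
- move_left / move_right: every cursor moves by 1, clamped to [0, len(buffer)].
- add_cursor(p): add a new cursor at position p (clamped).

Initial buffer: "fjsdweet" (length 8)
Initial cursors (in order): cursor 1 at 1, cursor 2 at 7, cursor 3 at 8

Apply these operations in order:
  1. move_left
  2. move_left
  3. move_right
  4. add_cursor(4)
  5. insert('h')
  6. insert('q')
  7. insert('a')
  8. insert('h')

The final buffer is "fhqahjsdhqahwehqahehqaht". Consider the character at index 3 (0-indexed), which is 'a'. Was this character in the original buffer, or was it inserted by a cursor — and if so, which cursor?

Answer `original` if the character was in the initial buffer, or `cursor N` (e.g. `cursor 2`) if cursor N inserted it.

Answer: cursor 1

Derivation:
After op 1 (move_left): buffer="fjsdweet" (len 8), cursors c1@0 c2@6 c3@7, authorship ........
After op 2 (move_left): buffer="fjsdweet" (len 8), cursors c1@0 c2@5 c3@6, authorship ........
After op 3 (move_right): buffer="fjsdweet" (len 8), cursors c1@1 c2@6 c3@7, authorship ........
After op 4 (add_cursor(4)): buffer="fjsdweet" (len 8), cursors c1@1 c4@4 c2@6 c3@7, authorship ........
After op 5 (insert('h')): buffer="fhjsdhweheht" (len 12), cursors c1@2 c4@6 c2@9 c3@11, authorship .1...4..2.3.
After op 6 (insert('q')): buffer="fhqjsdhqwehqehqt" (len 16), cursors c1@3 c4@8 c2@12 c3@15, authorship .11...44..22.33.
After op 7 (insert('a')): buffer="fhqajsdhqawehqaehqat" (len 20), cursors c1@4 c4@10 c2@15 c3@19, authorship .111...444..222.333.
After op 8 (insert('h')): buffer="fhqahjsdhqahwehqahehqaht" (len 24), cursors c1@5 c4@12 c2@18 c3@23, authorship .1111...4444..2222.3333.
Authorship (.=original, N=cursor N): . 1 1 1 1 . . . 4 4 4 4 . . 2 2 2 2 . 3 3 3 3 .
Index 3: author = 1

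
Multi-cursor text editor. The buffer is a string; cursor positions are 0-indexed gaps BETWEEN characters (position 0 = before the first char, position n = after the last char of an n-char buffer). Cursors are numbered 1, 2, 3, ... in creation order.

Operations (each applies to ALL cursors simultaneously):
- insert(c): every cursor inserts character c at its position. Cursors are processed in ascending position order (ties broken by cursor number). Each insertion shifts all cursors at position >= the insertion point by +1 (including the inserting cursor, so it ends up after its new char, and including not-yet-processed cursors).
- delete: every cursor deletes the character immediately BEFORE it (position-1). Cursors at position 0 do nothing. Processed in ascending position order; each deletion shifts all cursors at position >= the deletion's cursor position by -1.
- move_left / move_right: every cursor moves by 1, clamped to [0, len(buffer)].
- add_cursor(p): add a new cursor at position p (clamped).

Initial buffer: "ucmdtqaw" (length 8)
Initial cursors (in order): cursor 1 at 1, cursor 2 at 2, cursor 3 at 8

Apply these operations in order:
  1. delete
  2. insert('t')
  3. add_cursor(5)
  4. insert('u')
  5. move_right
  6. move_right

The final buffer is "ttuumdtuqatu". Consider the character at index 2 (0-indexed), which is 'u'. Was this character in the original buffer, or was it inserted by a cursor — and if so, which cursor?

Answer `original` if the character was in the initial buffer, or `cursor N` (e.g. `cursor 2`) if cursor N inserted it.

Answer: cursor 1

Derivation:
After op 1 (delete): buffer="mdtqa" (len 5), cursors c1@0 c2@0 c3@5, authorship .....
After op 2 (insert('t')): buffer="ttmdtqat" (len 8), cursors c1@2 c2@2 c3@8, authorship 12.....3
After op 3 (add_cursor(5)): buffer="ttmdtqat" (len 8), cursors c1@2 c2@2 c4@5 c3@8, authorship 12.....3
After op 4 (insert('u')): buffer="ttuumdtuqatu" (len 12), cursors c1@4 c2@4 c4@8 c3@12, authorship 1212...4..33
After op 5 (move_right): buffer="ttuumdtuqatu" (len 12), cursors c1@5 c2@5 c4@9 c3@12, authorship 1212...4..33
After op 6 (move_right): buffer="ttuumdtuqatu" (len 12), cursors c1@6 c2@6 c4@10 c3@12, authorship 1212...4..33
Authorship (.=original, N=cursor N): 1 2 1 2 . . . 4 . . 3 3
Index 2: author = 1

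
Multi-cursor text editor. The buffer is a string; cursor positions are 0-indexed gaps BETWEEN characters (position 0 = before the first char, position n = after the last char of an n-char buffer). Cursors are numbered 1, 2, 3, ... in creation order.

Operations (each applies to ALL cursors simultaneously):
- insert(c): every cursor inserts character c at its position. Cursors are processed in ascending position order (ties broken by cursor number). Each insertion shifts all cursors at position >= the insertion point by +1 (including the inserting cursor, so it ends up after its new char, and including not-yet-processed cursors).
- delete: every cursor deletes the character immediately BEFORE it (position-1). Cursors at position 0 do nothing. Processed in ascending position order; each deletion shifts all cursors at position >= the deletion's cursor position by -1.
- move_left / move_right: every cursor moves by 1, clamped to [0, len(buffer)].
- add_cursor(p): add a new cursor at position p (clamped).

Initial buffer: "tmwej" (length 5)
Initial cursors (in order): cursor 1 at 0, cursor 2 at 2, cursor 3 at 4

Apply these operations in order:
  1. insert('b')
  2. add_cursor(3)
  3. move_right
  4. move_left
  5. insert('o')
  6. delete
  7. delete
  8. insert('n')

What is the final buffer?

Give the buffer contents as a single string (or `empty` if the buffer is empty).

Answer: ntnnwenj

Derivation:
After op 1 (insert('b')): buffer="btmbwebj" (len 8), cursors c1@1 c2@4 c3@7, authorship 1..2..3.
After op 2 (add_cursor(3)): buffer="btmbwebj" (len 8), cursors c1@1 c4@3 c2@4 c3@7, authorship 1..2..3.
After op 3 (move_right): buffer="btmbwebj" (len 8), cursors c1@2 c4@4 c2@5 c3@8, authorship 1..2..3.
After op 4 (move_left): buffer="btmbwebj" (len 8), cursors c1@1 c4@3 c2@4 c3@7, authorship 1..2..3.
After op 5 (insert('o')): buffer="botmoboweboj" (len 12), cursors c1@2 c4@5 c2@7 c3@11, authorship 11..422..33.
After op 6 (delete): buffer="btmbwebj" (len 8), cursors c1@1 c4@3 c2@4 c3@7, authorship 1..2..3.
After op 7 (delete): buffer="twej" (len 4), cursors c1@0 c2@1 c4@1 c3@3, authorship ....
After op 8 (insert('n')): buffer="ntnnwenj" (len 8), cursors c1@1 c2@4 c4@4 c3@7, authorship 1.24..3.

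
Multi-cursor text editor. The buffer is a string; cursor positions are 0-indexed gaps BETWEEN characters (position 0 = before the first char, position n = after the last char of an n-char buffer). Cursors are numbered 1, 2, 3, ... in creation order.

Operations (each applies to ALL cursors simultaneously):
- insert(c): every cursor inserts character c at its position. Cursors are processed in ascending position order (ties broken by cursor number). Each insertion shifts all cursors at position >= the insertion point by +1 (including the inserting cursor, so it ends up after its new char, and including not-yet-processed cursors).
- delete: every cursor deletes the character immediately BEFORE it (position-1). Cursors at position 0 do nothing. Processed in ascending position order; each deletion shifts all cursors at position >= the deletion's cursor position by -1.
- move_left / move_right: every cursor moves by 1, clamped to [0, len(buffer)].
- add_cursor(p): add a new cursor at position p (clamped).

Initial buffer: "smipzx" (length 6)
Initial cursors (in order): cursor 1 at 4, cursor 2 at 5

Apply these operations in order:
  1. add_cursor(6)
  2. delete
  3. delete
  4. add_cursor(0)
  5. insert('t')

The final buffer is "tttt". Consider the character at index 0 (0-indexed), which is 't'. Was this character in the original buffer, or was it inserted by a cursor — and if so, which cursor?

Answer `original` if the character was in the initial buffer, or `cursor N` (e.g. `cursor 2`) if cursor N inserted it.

Answer: cursor 1

Derivation:
After op 1 (add_cursor(6)): buffer="smipzx" (len 6), cursors c1@4 c2@5 c3@6, authorship ......
After op 2 (delete): buffer="smi" (len 3), cursors c1@3 c2@3 c3@3, authorship ...
After op 3 (delete): buffer="" (len 0), cursors c1@0 c2@0 c3@0, authorship 
After op 4 (add_cursor(0)): buffer="" (len 0), cursors c1@0 c2@0 c3@0 c4@0, authorship 
After op 5 (insert('t')): buffer="tttt" (len 4), cursors c1@4 c2@4 c3@4 c4@4, authorship 1234
Authorship (.=original, N=cursor N): 1 2 3 4
Index 0: author = 1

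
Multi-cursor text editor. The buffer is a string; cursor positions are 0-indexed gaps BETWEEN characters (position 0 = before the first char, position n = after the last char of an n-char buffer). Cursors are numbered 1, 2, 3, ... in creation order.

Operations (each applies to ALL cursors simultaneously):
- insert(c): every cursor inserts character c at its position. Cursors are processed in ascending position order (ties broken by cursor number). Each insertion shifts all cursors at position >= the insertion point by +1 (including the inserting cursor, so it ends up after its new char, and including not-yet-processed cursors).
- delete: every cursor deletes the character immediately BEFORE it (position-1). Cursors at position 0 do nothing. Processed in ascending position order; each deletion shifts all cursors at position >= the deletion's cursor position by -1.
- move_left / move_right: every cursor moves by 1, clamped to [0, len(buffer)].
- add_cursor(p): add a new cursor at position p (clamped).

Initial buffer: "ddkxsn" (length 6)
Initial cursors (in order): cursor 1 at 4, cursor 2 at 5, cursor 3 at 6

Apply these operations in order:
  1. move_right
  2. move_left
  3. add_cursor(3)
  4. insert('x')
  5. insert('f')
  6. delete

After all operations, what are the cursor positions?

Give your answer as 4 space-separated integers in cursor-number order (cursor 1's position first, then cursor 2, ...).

After op 1 (move_right): buffer="ddkxsn" (len 6), cursors c1@5 c2@6 c3@6, authorship ......
After op 2 (move_left): buffer="ddkxsn" (len 6), cursors c1@4 c2@5 c3@5, authorship ......
After op 3 (add_cursor(3)): buffer="ddkxsn" (len 6), cursors c4@3 c1@4 c2@5 c3@5, authorship ......
After op 4 (insert('x')): buffer="ddkxxxsxxn" (len 10), cursors c4@4 c1@6 c2@9 c3@9, authorship ...4.1.23.
After op 5 (insert('f')): buffer="ddkxfxxfsxxffn" (len 14), cursors c4@5 c1@8 c2@13 c3@13, authorship ...44.11.2323.
After op 6 (delete): buffer="ddkxxxsxxn" (len 10), cursors c4@4 c1@6 c2@9 c3@9, authorship ...4.1.23.

Answer: 6 9 9 4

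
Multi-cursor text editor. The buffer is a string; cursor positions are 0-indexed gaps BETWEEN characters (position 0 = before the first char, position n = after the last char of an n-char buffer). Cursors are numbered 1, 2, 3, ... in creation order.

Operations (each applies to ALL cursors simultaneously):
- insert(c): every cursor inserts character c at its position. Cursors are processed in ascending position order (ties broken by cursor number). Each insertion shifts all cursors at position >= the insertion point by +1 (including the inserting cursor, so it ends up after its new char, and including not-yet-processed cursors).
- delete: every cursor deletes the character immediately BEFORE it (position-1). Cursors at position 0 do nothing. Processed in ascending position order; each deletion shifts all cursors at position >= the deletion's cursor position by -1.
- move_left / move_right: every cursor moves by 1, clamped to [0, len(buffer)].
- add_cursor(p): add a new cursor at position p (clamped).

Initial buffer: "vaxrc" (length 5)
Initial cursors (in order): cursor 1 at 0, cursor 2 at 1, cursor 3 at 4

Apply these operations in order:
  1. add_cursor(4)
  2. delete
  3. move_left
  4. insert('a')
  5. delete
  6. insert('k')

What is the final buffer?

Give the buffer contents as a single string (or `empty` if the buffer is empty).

Answer: kkkkac

Derivation:
After op 1 (add_cursor(4)): buffer="vaxrc" (len 5), cursors c1@0 c2@1 c3@4 c4@4, authorship .....
After op 2 (delete): buffer="ac" (len 2), cursors c1@0 c2@0 c3@1 c4@1, authorship ..
After op 3 (move_left): buffer="ac" (len 2), cursors c1@0 c2@0 c3@0 c4@0, authorship ..
After op 4 (insert('a')): buffer="aaaaac" (len 6), cursors c1@4 c2@4 c3@4 c4@4, authorship 1234..
After op 5 (delete): buffer="ac" (len 2), cursors c1@0 c2@0 c3@0 c4@0, authorship ..
After op 6 (insert('k')): buffer="kkkkac" (len 6), cursors c1@4 c2@4 c3@4 c4@4, authorship 1234..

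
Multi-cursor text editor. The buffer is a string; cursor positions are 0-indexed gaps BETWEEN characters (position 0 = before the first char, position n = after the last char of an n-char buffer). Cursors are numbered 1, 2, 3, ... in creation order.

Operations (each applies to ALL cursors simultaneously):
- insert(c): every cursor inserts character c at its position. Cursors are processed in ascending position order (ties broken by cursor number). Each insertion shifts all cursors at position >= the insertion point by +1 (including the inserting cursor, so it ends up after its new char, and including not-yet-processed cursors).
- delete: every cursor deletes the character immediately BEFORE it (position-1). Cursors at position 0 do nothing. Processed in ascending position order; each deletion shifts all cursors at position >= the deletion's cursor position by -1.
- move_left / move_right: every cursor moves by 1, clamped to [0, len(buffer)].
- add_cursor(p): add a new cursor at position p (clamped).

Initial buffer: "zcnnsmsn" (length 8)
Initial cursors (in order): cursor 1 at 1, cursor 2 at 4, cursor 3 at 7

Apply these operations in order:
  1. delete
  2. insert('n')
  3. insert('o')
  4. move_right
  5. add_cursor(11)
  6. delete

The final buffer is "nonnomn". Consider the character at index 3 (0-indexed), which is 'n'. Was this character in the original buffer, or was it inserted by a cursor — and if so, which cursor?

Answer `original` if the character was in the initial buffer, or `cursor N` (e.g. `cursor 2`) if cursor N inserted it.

Answer: cursor 2

Derivation:
After op 1 (delete): buffer="cnsmn" (len 5), cursors c1@0 c2@2 c3@4, authorship .....
After op 2 (insert('n')): buffer="ncnnsmnn" (len 8), cursors c1@1 c2@4 c3@7, authorship 1..2..3.
After op 3 (insert('o')): buffer="nocnnosmnon" (len 11), cursors c1@2 c2@6 c3@10, authorship 11..22..33.
After op 4 (move_right): buffer="nocnnosmnon" (len 11), cursors c1@3 c2@7 c3@11, authorship 11..22..33.
After op 5 (add_cursor(11)): buffer="nocnnosmnon" (len 11), cursors c1@3 c2@7 c3@11 c4@11, authorship 11..22..33.
After op 6 (delete): buffer="nonnomn" (len 7), cursors c1@2 c2@5 c3@7 c4@7, authorship 11.22.3
Authorship (.=original, N=cursor N): 1 1 . 2 2 . 3
Index 3: author = 2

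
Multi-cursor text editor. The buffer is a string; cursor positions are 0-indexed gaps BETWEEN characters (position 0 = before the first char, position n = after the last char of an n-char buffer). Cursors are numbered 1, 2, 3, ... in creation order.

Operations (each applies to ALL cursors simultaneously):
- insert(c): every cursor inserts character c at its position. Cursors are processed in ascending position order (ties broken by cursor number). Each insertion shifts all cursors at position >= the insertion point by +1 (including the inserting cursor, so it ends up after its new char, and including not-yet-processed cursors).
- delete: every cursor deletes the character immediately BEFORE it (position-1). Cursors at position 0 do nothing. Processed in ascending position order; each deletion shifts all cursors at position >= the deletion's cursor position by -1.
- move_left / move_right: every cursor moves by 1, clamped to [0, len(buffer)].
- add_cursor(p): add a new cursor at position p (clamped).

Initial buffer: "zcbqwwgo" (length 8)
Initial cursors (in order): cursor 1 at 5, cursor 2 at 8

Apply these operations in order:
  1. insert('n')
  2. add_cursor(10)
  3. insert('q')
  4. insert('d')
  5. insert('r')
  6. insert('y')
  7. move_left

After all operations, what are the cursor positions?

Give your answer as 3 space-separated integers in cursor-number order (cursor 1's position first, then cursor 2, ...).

Answer: 9 21 21

Derivation:
After op 1 (insert('n')): buffer="zcbqwnwgon" (len 10), cursors c1@6 c2@10, authorship .....1...2
After op 2 (add_cursor(10)): buffer="zcbqwnwgon" (len 10), cursors c1@6 c2@10 c3@10, authorship .....1...2
After op 3 (insert('q')): buffer="zcbqwnqwgonqq" (len 13), cursors c1@7 c2@13 c3@13, authorship .....11...223
After op 4 (insert('d')): buffer="zcbqwnqdwgonqqdd" (len 16), cursors c1@8 c2@16 c3@16, authorship .....111...22323
After op 5 (insert('r')): buffer="zcbqwnqdrwgonqqddrr" (len 19), cursors c1@9 c2@19 c3@19, authorship .....1111...2232323
After op 6 (insert('y')): buffer="zcbqwnqdrywgonqqddrryy" (len 22), cursors c1@10 c2@22 c3@22, authorship .....11111...223232323
After op 7 (move_left): buffer="zcbqwnqdrywgonqqddrryy" (len 22), cursors c1@9 c2@21 c3@21, authorship .....11111...223232323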